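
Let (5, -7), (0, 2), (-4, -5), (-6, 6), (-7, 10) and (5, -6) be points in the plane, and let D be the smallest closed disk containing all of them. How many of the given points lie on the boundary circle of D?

2

By Welzl's lemma the MEC is supported by two points (diametrically opposite) or three points (on a circumcircle).
The farthest pair is (5, -7)–(-7, 10) with squared distance 433. The circle on this segment as diameter has centre (-1, 1.5) and r² = 433/4 = 108.25.
Check (0, 2): distance² to centre = 1.25 ≤ 108.25, so it lies inside.
All remaining points lie in this disk, and no smaller disk contains both endpoints, so this is the minimum enclosing circle.
The points at distance exactly r from the centre are (5, -7), (-7, 10) — 2 points.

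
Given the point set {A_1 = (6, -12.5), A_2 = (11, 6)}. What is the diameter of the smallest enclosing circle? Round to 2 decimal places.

19.16

The smallest circle enclosing two points has them as diameter endpoints.
Centre = midpoint = (8.5, -3.25); r² = |A_1A_2|²/4 = 367.25/4 = 91.8125.
Diameter = 2r = 2√(91.8125) ≈ 19.16.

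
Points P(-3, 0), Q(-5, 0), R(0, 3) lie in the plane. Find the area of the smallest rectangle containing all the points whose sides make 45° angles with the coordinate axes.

In coordinates u = x + y, v = x − y the rectangle is axis-aligned; the map (x,y)→(u,v) scales areas by 2.
u-values: -3, -5, 3; range = 3 − (-5) = 8.
v-values: -3, -5, -3; range = -3 − (-5) = 2.
Area = (8 × 2) / 2 = 8.

8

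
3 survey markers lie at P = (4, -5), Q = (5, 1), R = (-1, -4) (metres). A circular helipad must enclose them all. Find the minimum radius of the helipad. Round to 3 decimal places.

3.907

Side lengths²: PQ² = 37, PR² = 26, QR² = 61.
Since QR² = 61 < 37 + 26 = 63, the triangle is acute, so the smallest enclosing circle is the circumcircle.
Circumcentre = (129/62, -99/62), r² = 29341/1922.
r = √(29341/1922) ≈ 3.907.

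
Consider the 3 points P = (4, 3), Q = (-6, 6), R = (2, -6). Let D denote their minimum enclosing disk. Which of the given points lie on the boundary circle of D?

Q, R

Side lengths²: PQ² = 109, PR² = 85, QR² = 208.
Since QR² = 208 ≥ 109 + 85 = 194, the angle opposite QR is not acute, so the smallest enclosing circle has QR as diameter.
Centre = midpoint of QR = (-2, 0), r² = 208/4 = 52.
The points at distance exactly r from the centre are Q, R — 2 points.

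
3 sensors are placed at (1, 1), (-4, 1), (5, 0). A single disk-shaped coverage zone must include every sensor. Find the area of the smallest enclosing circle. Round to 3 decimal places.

Call the three points A, B, C in the order given.
Side lengths²: AB² = 25, AC² = 17, BC² = 82.
Since BC² = 82 ≥ 25 + 17 = 42, the angle opposite BC is not acute, so the smallest enclosing circle has BC as diameter.
Centre = midpoint of BC = (0.5, 0.5), r² = 82/4 = 20.5.
Area = π·r² = π·20.5 ≈ 64.403.

64.403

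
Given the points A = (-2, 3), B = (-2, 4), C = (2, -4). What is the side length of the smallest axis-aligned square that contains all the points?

The bounding box has width 4 and height 8.
An axis-aligned square enclosing the set must have side ≥ max(width, height).
So the minimum side is max(4, 8) = 8.

8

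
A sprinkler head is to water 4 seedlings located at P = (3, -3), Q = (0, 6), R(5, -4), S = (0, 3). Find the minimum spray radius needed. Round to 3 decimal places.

A smallest enclosing disk is always determined by at most three of the input points on its boundary.
The farthest pair is Q–R with squared distance 125. The circle on this segment as diameter has centre (2.5, 1) and r² = 125/4 = 31.25.
Check P: distance² to centre = 16.25 ≤ 31.25, so it lies inside.
All remaining points lie in this disk, and no smaller disk contains both endpoints, so this is the minimum enclosing circle.
r = √(31.25) ≈ 5.590.

5.590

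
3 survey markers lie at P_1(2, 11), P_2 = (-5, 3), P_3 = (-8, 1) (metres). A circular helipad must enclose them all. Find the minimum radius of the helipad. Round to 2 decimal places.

7.07

Side lengths²: P_1P_2² = 113, P_1P_3² = 200, P_2P_3² = 13.
Since P_1P_3² = 200 ≥ 113 + 13 = 126, the angle opposite P_1P_3 is not acute, so the smallest enclosing circle has P_1P_3 as diameter.
Centre = midpoint of P_1P_3 = (-3, 6), r² = 200/4 = 50.
r = √50 ≈ 7.07.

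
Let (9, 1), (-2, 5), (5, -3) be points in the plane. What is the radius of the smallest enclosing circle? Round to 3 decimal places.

Call the three points A, B, C in the order given.
Side lengths²: AB² = 137, AC² = 32, BC² = 113.
Since AB² = 137 < 113 + 32 = 145, the triangle is acute, so the smallest enclosing circle is the circumcircle.
Circumcentre = (101/30, 79/30), r² = 15481/450.
r = √(15481/450) ≈ 5.865.

5.865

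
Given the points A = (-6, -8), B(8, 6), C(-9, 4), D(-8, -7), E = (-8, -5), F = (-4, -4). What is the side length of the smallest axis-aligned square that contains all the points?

The bounding box has width 17 and height 14.
An axis-aligned square enclosing the set must have side ≥ max(width, height).
So the minimum side is max(17, 14) = 17.

17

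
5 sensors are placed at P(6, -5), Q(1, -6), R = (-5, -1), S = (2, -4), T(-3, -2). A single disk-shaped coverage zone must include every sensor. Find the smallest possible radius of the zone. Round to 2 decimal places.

The minimum enclosing circle of a finite set is fixed by two of the points (as a diameter) or three (as a circumcircle).
The farthest pair is P–R with squared distance 137. The circle on this segment as diameter has centre (0.5, -3) and r² = 137/4 = 34.25.
Check Q: distance² to centre = 9.25 ≤ 34.25, so it lies inside.
All remaining points lie in this disk, and no smaller disk contains both endpoints, so this is the minimum enclosing circle.
r = √(34.25) ≈ 5.85.

5.85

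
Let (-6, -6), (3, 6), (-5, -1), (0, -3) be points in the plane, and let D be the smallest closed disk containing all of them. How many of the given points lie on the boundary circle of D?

By Welzl's lemma the MEC is supported by two points (diametrically opposite) or three points (on a circumcircle).
The farthest pair is (-6, -6)–(3, 6) with squared distance 225. The circle on this segment as diameter has centre (-1.5, 0) and r² = 225/4 = 56.25.
Check (-5, -1): distance² to centre = 13.25 ≤ 56.25, so it lies inside.
All remaining points lie in this disk, and no smaller disk contains both endpoints, so this is the minimum enclosing circle.
The points at distance exactly r from the centre are (-6, -6), (3, 6) — 2 points.

2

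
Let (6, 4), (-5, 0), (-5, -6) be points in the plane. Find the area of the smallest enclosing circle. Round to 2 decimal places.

173.57

Call the three points A, B, C in the order given.
Side lengths²: AB² = 137, AC² = 221, BC² = 36.
Since AC² = 221 ≥ 137 + 36 = 173, the angle opposite AC is not acute, so the smallest enclosing circle has AC as diameter.
Centre = midpoint of AC = (0.5, -1), r² = 221/4 = 55.25.
Area = π·r² = π·55.25 ≈ 173.57.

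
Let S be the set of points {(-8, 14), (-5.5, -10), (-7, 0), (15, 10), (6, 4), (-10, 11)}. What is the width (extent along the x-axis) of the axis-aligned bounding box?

max x = 15, min x = -10, so width = 25.

25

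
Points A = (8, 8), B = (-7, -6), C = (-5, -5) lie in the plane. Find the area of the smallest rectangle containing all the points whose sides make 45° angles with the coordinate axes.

14.5

In coordinates u = x + y, v = x − y the rectangle is axis-aligned; the map (x,y)→(u,v) scales areas by 2.
u-values: 16, -13, -10; range = 16 − (-13) = 29.
v-values: 0, -1, 0; range = 0 − (-1) = 1.
Area = (29 × 1) / 2 = 14.5.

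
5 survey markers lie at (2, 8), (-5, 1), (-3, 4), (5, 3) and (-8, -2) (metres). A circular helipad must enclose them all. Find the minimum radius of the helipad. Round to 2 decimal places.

7.18

The minimum enclosing circle is determined by three boundary points: (2, 8), (5, 3), (-8, -2).
Their circumcentre is (-2.125, 2.125) with r² = 51.53125.
The farthest remaining point (-5, 1) is at distance² 9.53125 ≤ 51.53125.
r = √(51.53125) ≈ 7.18.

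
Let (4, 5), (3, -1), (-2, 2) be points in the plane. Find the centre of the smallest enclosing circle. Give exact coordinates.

(35/22, 51/22)

Call the three points A, B, C in the order given.
Side lengths²: AB² = 37, AC² = 45, BC² = 34.
Since AC² = 45 < 37 + 34 = 71, the triangle is acute, so the smallest enclosing circle is the circumcircle.
Circumcentre = (35/22, 51/22), r² = 3145/242.
Centre = (35/22, 51/22).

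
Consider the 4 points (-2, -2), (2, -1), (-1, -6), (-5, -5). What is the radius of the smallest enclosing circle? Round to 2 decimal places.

4.03

The farthest pair is (2, -1)–(-5, -5) with squared distance 65. The circle on this segment as diameter has centre (-1.5, -3) and r² = 65/4 = 16.25.
Check (-2, -2): distance² to centre = 1.25 ≤ 16.25, so it lies inside.
All remaining points lie in this disk, and no smaller disk contains both endpoints, so this is the minimum enclosing circle.
r = √(16.25) ≈ 4.03.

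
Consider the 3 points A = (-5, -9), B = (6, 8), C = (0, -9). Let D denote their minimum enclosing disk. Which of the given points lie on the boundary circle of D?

Side lengths²: AB² = 410, AC² = 25, BC² = 325.
Since AB² = 410 ≥ 325 + 25 = 350, the angle opposite AB is not acute, so the smallest enclosing circle has AB as diameter.
Centre = midpoint of AB = (0.5, -0.5), r² = 410/4 = 102.5.
The points at distance exactly r from the centre are A, B — 2 points.

A, B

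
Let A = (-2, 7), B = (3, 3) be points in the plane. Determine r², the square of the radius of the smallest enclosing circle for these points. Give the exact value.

The smallest circle enclosing two points has them as diameter endpoints.
Centre = midpoint = (0.5, 5); r² = |AB|²/4 = 41/4 = 10.25.

10.25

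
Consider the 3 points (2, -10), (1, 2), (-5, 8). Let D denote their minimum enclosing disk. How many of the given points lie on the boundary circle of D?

2

Call the three points A, B, C in the order given.
Side lengths²: AB² = 145, AC² = 373, BC² = 72.
Since AC² = 373 ≥ 145 + 72 = 217, the angle opposite AC is not acute, so the smallest enclosing circle has AC as diameter.
Centre = midpoint of AC = (-1.5, -1), r² = 373/4 = 93.25.
The points at distance exactly r from the centre are (2, -10), (-5, 8) — 2 points.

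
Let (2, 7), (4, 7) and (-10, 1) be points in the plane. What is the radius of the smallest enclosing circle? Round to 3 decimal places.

7.616

Call the three points A, B, C in the order given.
Side lengths²: AB² = 4, AC² = 180, BC² = 232.
Since BC² = 232 ≥ 180 + 4 = 184, the angle opposite BC is not acute, so the smallest enclosing circle has BC as diameter.
Centre = midpoint of BC = (-3, 4), r² = 232/4 = 58.
r = √58 ≈ 7.616.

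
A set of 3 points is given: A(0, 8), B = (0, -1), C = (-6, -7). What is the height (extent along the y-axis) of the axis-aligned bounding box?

15

max y = 8, min y = -7, so height = 15.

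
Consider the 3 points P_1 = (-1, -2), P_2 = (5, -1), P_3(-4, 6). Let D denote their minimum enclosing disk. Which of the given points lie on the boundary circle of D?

Side lengths²: P_1P_2² = 37, P_1P_3² = 73, P_2P_3² = 130.
Since P_2P_3² = 130 ≥ 73 + 37 = 110, the angle opposite P_2P_3 is not acute, so the smallest enclosing circle has P_2P_3 as diameter.
Centre = midpoint of P_2P_3 = (0.5, 2.5), r² = 130/4 = 32.5.
The points at distance exactly r from the centre are P_2, P_3 — 2 points.

P_2, P_3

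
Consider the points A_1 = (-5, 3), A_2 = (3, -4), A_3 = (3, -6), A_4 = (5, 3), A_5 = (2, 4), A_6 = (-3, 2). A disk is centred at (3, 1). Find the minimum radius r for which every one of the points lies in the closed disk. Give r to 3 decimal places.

The required radius is the distance from (3, 1) to the farthest point.
Squared distances: 68, 25, 49, 8, 10, 37.
Maximum is 68, attained at A_1.
r = √68 ≈ 8.246.

8.246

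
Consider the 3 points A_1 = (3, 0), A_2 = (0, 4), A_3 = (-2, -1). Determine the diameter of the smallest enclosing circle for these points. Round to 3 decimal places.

5.969

Side lengths²: A_1A_2² = 25, A_1A_3² = 26, A_2A_3² = 29.
Since A_2A_3² = 29 < 26 + 25 = 51, the triangle is acute, so the smallest enclosing circle is the circumcircle.
Circumcentre = (9/46, 47/46), r² = 9425/1058.
Diameter = 2r = 2√(9425/1058) ≈ 5.969.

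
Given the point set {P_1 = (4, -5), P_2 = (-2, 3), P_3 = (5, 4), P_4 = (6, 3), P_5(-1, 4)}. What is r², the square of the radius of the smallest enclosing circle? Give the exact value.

2173/81

The minimum enclosing circle of a finite set is fixed by two of the points (as a diameter) or three (as a circumcircle).
The minimum enclosing circle is determined by three boundary points: P_1, P_3, P_5.
Their circumcentre is (2, -2/9) with r² = 2173/81.
The farthest remaining point P_2 is at distance² 2137/81 ≤ 2173/81.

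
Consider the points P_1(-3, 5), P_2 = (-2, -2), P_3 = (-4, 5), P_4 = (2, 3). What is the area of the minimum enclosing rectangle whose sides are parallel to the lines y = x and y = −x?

In coordinates u = x + y, v = x − y the rectangle is axis-aligned; the map (x,y)→(u,v) scales areas by 2.
u-values: 2, -4, 1, 5; range = 5 − (-4) = 9.
v-values: -8, 0, -9, -1; range = 0 − (-9) = 9.
Area = (9 × 9) / 2 = 40.5.

40.5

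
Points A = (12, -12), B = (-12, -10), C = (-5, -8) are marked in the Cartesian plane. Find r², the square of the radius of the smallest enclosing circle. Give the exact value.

145

Side lengths²: AB² = 580, AC² = 305, BC² = 53.
Since AB² = 580 ≥ 305 + 53 = 358, the angle opposite AB is not acute, so the smallest enclosing circle has AB as diameter.
Centre = midpoint of AB = (0, -11), r² = 580/4 = 145.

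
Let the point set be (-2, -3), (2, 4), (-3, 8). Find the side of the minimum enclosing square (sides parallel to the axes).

11

The bounding box has width 5 and height 11.
An axis-aligned square enclosing the set must have side ≥ max(width, height).
So the minimum side is max(5, 11) = 11.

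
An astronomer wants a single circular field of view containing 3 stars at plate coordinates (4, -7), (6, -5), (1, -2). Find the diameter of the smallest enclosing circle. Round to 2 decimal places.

Call the three points A, B, C in the order given.
Side lengths²: AB² = 8, AC² = 34, BC² = 34.
Since BC² = 34 < 34 + 8 = 42, the triangle is acute, so the smallest enclosing circle is the circumcircle.
Circumcentre = (3.125, -4.125), r² = 9.03125.
Diameter = 2r = 2√(9.03125) ≈ 6.01.

6.01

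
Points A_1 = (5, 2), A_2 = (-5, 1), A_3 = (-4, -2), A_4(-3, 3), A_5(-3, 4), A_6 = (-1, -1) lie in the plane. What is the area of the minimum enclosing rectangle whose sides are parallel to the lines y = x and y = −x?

In coordinates u = x + y, v = x − y the rectangle is axis-aligned; the map (x,y)→(u,v) scales areas by 2.
u-values: 7, -4, -6, 0, 1, -2; range = 7 − (-6) = 13.
v-values: 3, -6, -2, -6, -7, 0; range = 3 − (-7) = 10.
Area = (13 × 10) / 2 = 65.

65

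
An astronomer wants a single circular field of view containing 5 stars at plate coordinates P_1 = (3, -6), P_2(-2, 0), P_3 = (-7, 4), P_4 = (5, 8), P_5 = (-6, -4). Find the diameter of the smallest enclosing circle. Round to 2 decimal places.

The minimum enclosing circle is determined by three boundary points: P_1, P_4, P_5.
Their circumcentre is (-1/26, 41/26) with r² = 22525/338.
The farthest remaining point P_3 is at distance² 18365/338 ≤ 22525/338.
Diameter = 2r = 2√(22525/338) ≈ 16.33.

16.33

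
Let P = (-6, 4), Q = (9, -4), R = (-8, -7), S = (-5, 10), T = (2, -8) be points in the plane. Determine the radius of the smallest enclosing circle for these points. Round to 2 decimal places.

10.54

The minimum enclosing circle is determined by three boundary points: Q, R, S.
Their circumcentre is (-0.55, 0.45) with r² = 111.005.
The farthest remaining point T is at distance² 77.905 ≤ 111.005.
r = √(111.005) ≈ 10.54.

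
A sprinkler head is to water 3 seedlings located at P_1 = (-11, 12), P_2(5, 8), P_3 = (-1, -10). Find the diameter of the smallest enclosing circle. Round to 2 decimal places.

Side lengths²: P_1P_2² = 272, P_1P_3² = 584, P_2P_3² = 360.
Since P_1P_3² = 584 < 360 + 272 = 632, the triangle is acute, so the smallest enclosing circle is the circumcircle.
Circumcentre = (-67/13, 18/13), r² = 24820/169.
Diameter = 2r = 2√(24820/169) ≈ 24.24.

24.24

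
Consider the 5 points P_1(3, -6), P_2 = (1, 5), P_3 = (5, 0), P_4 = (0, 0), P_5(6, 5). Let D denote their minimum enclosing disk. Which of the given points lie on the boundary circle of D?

The minimum enclosing circle of a finite set is fixed by two of the points (as a diameter) or three (as a circumcircle).
The minimum enclosing circle is determined by three boundary points: P_1, P_2, P_5.
Their circumcentre is (3.5, -5/22) with r² = 8125/242.
The farthest remaining point P_4 is at distance² 2977/242 ≤ 8125/242.
The points at distance exactly r from the centre are P_1, P_2, P_5 — 3 points.

P_1, P_2, P_5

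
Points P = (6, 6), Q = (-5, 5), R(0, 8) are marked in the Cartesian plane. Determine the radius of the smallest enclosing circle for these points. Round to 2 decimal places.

5.52

Side lengths²: PQ² = 122, PR² = 40, QR² = 34.
Since PQ² = 122 ≥ 40 + 34 = 74, the angle opposite PQ is not acute, so the smallest enclosing circle has PQ as diameter.
Centre = midpoint of PQ = (0.5, 5.5), r² = 122/4 = 30.5.
r = √(30.5) ≈ 5.52.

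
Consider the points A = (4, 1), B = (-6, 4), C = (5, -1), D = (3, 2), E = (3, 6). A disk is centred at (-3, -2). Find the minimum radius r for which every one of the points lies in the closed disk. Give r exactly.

10

The required radius is the distance from (-3, -2) to the farthest point.
Squared distances: 58, 45, 65, 52, 100.
Maximum is 100, attained at E.
r = √100 = 10.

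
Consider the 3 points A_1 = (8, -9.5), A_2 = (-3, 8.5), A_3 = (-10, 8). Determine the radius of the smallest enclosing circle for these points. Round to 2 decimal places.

12.55

Side lengths²: A_1A_2² = 445, A_1A_3² = 630.25, A_2A_3² = 49.25.
Since A_1A_3² = 630.25 ≥ 445 + 49.25 = 494.25, the angle opposite A_1A_3 is not acute, so the smallest enclosing circle has A_1A_3 as diameter.
Centre = midpoint of A_1A_3 = (-1, -0.75), r² = 630.25/4 = 157.5625.
r = √(157.5625) ≈ 12.55.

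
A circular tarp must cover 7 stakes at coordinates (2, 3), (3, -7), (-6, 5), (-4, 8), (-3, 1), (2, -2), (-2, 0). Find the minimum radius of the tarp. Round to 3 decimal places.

8.276

By Welzl's lemma the MEC is supported by two points (diametrically opposite) or three points (on a circumcircle).
The farthest pair is (3, -7)–(-4, 8) with squared distance 274. The circle on this segment as diameter has centre (-0.5, 0.5) and r² = 274/4 = 68.5.
Check (2, 3): distance² to centre = 12.5 ≤ 68.5, so it lies inside.
All remaining points lie in this disk, and no smaller disk contains both endpoints, so this is the minimum enclosing circle.
r = √(68.5) ≈ 8.276.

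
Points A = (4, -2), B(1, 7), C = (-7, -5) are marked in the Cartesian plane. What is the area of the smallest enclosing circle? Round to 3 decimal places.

Side lengths²: AB² = 90, AC² = 130, BC² = 208.
Since BC² = 208 < 130 + 90 = 220, the triangle is acute, so the smallest enclosing circle is the circumcircle.
Circumcentre = (-8/3, 7/9), r² = 4225/81.
Area = π·r² = π·4225/81 ≈ 163.867.

163.867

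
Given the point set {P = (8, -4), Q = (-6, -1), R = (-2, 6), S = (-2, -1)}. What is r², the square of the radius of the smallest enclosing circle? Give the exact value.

The minimum enclosing circle of a finite set is fixed by two of the points (as a diameter) or three (as a circumcircle).
The minimum enclosing circle is determined by three boundary points: P, Q, R.
Their circumcentre is (31/22, -13/22) with r² = 13325/242.
The farthest remaining point S is at distance² 2853/242 ≤ 13325/242.

13325/242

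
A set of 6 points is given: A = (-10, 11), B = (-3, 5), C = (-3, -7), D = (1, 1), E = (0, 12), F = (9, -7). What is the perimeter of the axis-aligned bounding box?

76

Width = max x − min x = 9 − (-10) = 19.
Height = max y − min y = 12 − (-7) = 19.
Perimeter = 2(19 + 19) = 76.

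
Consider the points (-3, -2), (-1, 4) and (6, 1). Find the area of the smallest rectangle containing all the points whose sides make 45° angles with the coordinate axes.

In coordinates u = x + y, v = x − y the rectangle is axis-aligned; the map (x,y)→(u,v) scales areas by 2.
u-values: -5, 3, 7; range = 7 − (-5) = 12.
v-values: -1, -5, 5; range = 5 − (-5) = 10.
Area = (12 × 10) / 2 = 60.

60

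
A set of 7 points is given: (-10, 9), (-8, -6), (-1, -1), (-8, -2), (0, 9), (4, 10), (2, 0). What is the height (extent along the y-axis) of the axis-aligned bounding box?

max y = 10, min y = -6, so height = 16.

16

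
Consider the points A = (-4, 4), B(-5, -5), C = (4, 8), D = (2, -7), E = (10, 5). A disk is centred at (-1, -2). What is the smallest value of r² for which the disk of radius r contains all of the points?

170

The required radius is the distance from (-1, -2) to the farthest point.
Squared distances: 45, 25, 125, 34, 170.
Maximum is 170, attained at E.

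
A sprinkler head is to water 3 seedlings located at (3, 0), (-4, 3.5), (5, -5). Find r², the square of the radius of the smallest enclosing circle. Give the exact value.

Call the three points A, B, C in the order given.
Side lengths²: AB² = 61.25, AC² = 29, BC² = 153.25.
Since BC² = 153.25 ≥ 61.25 + 29 = 90.25, the angle opposite BC is not acute, so the smallest enclosing circle has BC as diameter.
Centre = midpoint of BC = (0.5, -0.75), r² = 153.25/4 = 38.3125.

38.3125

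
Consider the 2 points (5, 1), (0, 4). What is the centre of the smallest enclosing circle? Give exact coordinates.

The smallest circle enclosing two points has them as diameter endpoints.
Centre = midpoint = (2.5, 2.5); r² = |(5, 1)−(0, 4)|²/4 = 34/4 = 8.5.
Centre = (2.5, 2.5).

(2.5, 2.5)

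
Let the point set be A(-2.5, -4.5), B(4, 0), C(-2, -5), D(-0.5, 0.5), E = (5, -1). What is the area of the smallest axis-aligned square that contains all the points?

56.25

The bounding box has width 7.5 and height 5.5.
An axis-aligned square enclosing the set must have side ≥ max(width, height).
So the minimum side is max(7.5, 5.5) = 7.5.
Area = 7.5² = 56.25.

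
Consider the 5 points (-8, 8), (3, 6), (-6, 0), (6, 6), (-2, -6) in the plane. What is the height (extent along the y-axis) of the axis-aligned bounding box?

14

max y = 8, min y = -6, so height = 14.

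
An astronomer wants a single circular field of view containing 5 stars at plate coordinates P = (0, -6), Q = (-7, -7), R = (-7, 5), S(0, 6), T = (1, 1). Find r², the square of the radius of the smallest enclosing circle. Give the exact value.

The minimum enclosing circle of a finite set is fixed by two of the points (as a diameter) or three (as a circumcircle).
The farthest pair is Q–S with squared distance 218. The circle on this segment as diameter has centre (-3.5, -0.5) and r² = 218/4 = 54.5.
Check P: distance² to centre = 42.5 ≤ 54.5, so it lies inside.
All remaining points lie in this disk, and no smaller disk contains both endpoints, so this is the minimum enclosing circle.

54.5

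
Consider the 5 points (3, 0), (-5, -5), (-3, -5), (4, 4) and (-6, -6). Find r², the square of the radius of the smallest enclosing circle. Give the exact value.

A smallest enclosing disk is always determined by at most three of the input points on its boundary.
The farthest pair is (4, 4)–(-6, -6) with squared distance 200. The circle on this segment as diameter has centre (-1, -1) and r² = 200/4 = 50.
Check (3, 0): distance² to centre = 17 ≤ 50, so it lies inside.
All remaining points lie in this disk, and no smaller disk contains both endpoints, so this is the minimum enclosing circle.

50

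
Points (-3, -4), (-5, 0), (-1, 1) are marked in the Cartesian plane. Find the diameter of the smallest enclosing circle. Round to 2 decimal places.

5.52

Call the three points A, B, C in the order given.
Side lengths²: AB² = 20, AC² = 29, BC² = 17.
Since AC² = 29 < 20 + 17 = 37, the triangle is acute, so the smallest enclosing circle is the circumcircle.
Circumcentre = (-23/9, -23/18), r² = 2465/324.
Diameter = 2r = 2√(2465/324) ≈ 5.52.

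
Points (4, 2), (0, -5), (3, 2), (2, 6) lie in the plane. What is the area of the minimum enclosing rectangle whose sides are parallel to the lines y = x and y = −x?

58.5

In coordinates u = x + y, v = x − y the rectangle is axis-aligned; the map (x,y)→(u,v) scales areas by 2.
u-values: 6, -5, 5, 8; range = 8 − (-5) = 13.
v-values: 2, 5, 1, -4; range = 5 − (-4) = 9.
Area = (13 × 9) / 2 = 58.5.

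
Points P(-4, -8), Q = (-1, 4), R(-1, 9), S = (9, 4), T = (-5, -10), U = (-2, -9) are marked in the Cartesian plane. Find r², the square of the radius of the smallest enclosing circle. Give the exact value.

1885/18

The minimum enclosing circle of a finite set is fixed by two of the points (as a diameter) or three (as a circumcircle).
The minimum enclosing circle is determined by three boundary points: R, S, T.
Their circumcentre is (1/6, -7/6) with r² = 1885/18.
The farthest remaining point U is at distance² 1189/18 ≤ 1885/18.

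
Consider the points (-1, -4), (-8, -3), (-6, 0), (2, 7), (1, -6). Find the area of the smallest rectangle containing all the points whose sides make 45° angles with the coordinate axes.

In coordinates u = x + y, v = x − y the rectangle is axis-aligned; the map (x,y)→(u,v) scales areas by 2.
u-values: -5, -11, -6, 9, -5; range = 9 − (-11) = 20.
v-values: 3, -5, -6, -5, 7; range = 7 − (-6) = 13.
Area = (20 × 13) / 2 = 130.

130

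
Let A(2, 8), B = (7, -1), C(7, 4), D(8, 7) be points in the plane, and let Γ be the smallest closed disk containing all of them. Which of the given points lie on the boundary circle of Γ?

A smallest enclosing disk is always determined by at most three of the input points on its boundary.
The farthest pair is A–B with squared distance 106. The circle on this segment as diameter has centre (4.5, 3.5) and r² = 106/4 = 26.5.
Check C: distance² to centre = 6.5 ≤ 26.5, so it lies inside.
All remaining points lie in this disk, and no smaller disk contains both endpoints, so this is the minimum enclosing circle.
The points at distance exactly r from the centre are A, B — 2 points.

A, B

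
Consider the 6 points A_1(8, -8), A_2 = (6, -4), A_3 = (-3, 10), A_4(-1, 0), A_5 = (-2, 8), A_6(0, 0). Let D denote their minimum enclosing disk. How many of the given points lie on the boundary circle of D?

2

The minimum enclosing circle of a finite set is fixed by two of the points (as a diameter) or three (as a circumcircle).
The farthest pair is A_1–A_3 with squared distance 445. The circle on this segment as diameter has centre (2.5, 1) and r² = 445/4 = 111.25.
Check A_2: distance² to centre = 37.25 ≤ 111.25, so it lies inside.
All remaining points lie in this disk, and no smaller disk contains both endpoints, so this is the minimum enclosing circle.
The points at distance exactly r from the centre are A_1, A_3 — 2 points.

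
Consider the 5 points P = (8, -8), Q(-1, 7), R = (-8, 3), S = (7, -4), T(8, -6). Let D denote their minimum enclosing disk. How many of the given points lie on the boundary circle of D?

2

By Welzl's lemma the MEC is supported by two points (diametrically opposite) or three points (on a circumcircle).
The farthest pair is P–R with squared distance 377. The circle on this segment as diameter has centre (0, -2.5) and r² = 377/4 = 94.25.
Check Q: distance² to centre = 91.25 ≤ 94.25, so it lies inside.
All remaining points lie in this disk, and no smaller disk contains both endpoints, so this is the minimum enclosing circle.
The points at distance exactly r from the centre are P, R — 2 points.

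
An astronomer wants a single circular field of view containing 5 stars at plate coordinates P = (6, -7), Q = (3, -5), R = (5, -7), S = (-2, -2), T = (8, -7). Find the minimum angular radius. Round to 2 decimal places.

The minimum enclosing circle of a finite set is fixed by two of the points (as a diameter) or three (as a circumcircle).
The farthest pair is S–T with squared distance 125. The circle on this segment as diameter has centre (3, -4.5) and r² = 125/4 = 31.25.
Check P: distance² to centre = 15.25 ≤ 31.25, so it lies inside.
All remaining points lie in this disk, and no smaller disk contains both endpoints, so this is the minimum enclosing circle.
r = √(31.25) ≈ 5.59.

5.59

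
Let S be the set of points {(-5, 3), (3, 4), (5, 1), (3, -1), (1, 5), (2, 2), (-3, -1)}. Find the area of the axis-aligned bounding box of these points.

x ranges over [-5, 5], width 10.
y ranges over [-1, 5], height 6.
Area = 10 × 6 = 60.

60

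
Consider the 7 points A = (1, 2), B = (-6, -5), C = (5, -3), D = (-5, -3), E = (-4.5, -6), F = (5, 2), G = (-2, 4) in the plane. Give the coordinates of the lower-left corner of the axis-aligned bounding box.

x-range [-6, 5], y-range [-6, 4].
The lower-left corner is (-6, -6).

(-6, -6)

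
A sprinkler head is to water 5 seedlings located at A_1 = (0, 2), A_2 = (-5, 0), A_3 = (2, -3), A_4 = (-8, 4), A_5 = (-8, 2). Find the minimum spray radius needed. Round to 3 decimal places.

A smallest enclosing disk is always determined by at most three of the input points on its boundary.
The farthest pair is A_3–A_4 with squared distance 149. The circle on this segment as diameter has centre (-3, 0.5) and r² = 149/4 = 37.25.
Check A_1: distance² to centre = 11.25 ≤ 37.25, so it lies inside.
All remaining points lie in this disk, and no smaller disk contains both endpoints, so this is the minimum enclosing circle.
r = √(37.25) ≈ 6.103.

6.103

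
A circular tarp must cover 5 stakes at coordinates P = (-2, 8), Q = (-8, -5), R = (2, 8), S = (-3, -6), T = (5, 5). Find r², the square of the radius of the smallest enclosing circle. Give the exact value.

72361/1058

A smallest enclosing disk is always determined by at most three of the input points on its boundary.
The minimum enclosing circle is determined by three boundary points: Q, R, T.
Their circumcentre is (-99/46, 39/46) with r² = 72361/1058.
The farthest remaining point P is at distance² 54145/1058 ≤ 72361/1058.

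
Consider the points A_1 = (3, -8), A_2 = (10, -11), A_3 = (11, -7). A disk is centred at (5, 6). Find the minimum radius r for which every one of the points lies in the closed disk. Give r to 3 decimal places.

The required radius is the distance from (5, 6) to the farthest point.
Squared distances: 200, 314, 205.
Maximum is 314, attained at A_2.
r = √314 ≈ 17.720.

17.720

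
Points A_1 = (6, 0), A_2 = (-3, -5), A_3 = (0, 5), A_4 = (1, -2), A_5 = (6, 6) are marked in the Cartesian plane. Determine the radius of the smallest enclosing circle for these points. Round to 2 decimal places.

7.11

The minimum enclosing circle of a finite set is fixed by two of the points (as a diameter) or three (as a circumcircle).
The farthest pair is A_2–A_5 with squared distance 202. The circle on this segment as diameter has centre (1.5, 0.5) and r² = 202/4 = 50.5.
Check A_1: distance² to centre = 20.5 ≤ 50.5, so it lies inside.
All remaining points lie in this disk, and no smaller disk contains both endpoints, so this is the minimum enclosing circle.
r = √(50.5) ≈ 7.11.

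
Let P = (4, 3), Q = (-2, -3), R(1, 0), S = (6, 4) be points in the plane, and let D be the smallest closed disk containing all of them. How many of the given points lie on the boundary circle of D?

2

By Welzl's lemma the MEC is supported by two points (diametrically opposite) or three points (on a circumcircle).
The farthest pair is Q–S with squared distance 113. The circle on this segment as diameter has centre (2, 0.5) and r² = 113/4 = 28.25.
Check P: distance² to centre = 10.25 ≤ 28.25, so it lies inside.
All remaining points lie in this disk, and no smaller disk contains both endpoints, so this is the minimum enclosing circle.
The points at distance exactly r from the centre are Q, S — 2 points.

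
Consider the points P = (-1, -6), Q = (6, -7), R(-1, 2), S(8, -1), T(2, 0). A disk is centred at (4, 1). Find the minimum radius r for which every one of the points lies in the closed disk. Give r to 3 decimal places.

8.602

The required radius is the distance from (4, 1) to the farthest point.
Squared distances: 74, 68, 26, 20, 5.
Maximum is 74, attained at P.
r = √74 ≈ 8.602.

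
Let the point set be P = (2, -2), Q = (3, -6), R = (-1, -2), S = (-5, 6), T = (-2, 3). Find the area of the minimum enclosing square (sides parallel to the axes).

The bounding box has width 8 and height 12.
An axis-aligned square enclosing the set must have side ≥ max(width, height).
So the minimum side is max(8, 12) = 12.
Area = 12² = 144.

144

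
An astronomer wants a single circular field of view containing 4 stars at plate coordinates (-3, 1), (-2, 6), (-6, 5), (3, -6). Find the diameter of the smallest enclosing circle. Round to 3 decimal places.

14.213

A smallest enclosing disk is always determined by at most three of the input points on its boundary.
The farthest pair is (-6, 5)–(3, -6) with squared distance 202. The circle on this segment as diameter has centre (-1.5, -0.5) and r² = 202/4 = 50.5.
Check (-3, 1): distance² to centre = 4.5 ≤ 50.5, so it lies inside.
All remaining points lie in this disk, and no smaller disk contains both endpoints, so this is the minimum enclosing circle.
Diameter = 2r = 2√(50.5) ≈ 14.213.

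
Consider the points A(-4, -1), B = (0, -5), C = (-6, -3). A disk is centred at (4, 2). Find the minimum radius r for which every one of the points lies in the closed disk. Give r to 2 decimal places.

11.18

The required radius is the distance from (4, 2) to the farthest point.
Squared distances: 73, 65, 125.
Maximum is 125, attained at C.
r = √125 ≈ 11.18.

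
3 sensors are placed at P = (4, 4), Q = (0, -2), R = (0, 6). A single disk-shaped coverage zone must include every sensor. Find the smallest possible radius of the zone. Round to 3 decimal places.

Side lengths²: PQ² = 52, PR² = 20, QR² = 64.
Since QR² = 64 < 52 + 20 = 72, the triangle is acute, so the smallest enclosing circle is the circumcircle.
Circumcentre = (0.5, 2), r² = 16.25.
r = √(16.25) ≈ 4.031.

4.031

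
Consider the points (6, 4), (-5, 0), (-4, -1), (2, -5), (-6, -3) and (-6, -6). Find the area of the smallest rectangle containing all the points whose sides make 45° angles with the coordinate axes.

132

In coordinates u = x + y, v = x − y the rectangle is axis-aligned; the map (x,y)→(u,v) scales areas by 2.
u-values: 10, -5, -5, -3, -9, -12; range = 10 − (-12) = 22.
v-values: 2, -5, -3, 7, -3, 0; range = 7 − (-5) = 12.
Area = (22 × 12) / 2 = 132.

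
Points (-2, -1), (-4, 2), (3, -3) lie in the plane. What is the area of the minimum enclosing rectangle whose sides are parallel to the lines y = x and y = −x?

In coordinates u = x + y, v = x − y the rectangle is axis-aligned; the map (x,y)→(u,v) scales areas by 2.
u-values: -3, -2, 0; range = 0 − (-3) = 3.
v-values: -1, -6, 6; range = 6 − (-6) = 12.
Area = (3 × 12) / 2 = 18.

18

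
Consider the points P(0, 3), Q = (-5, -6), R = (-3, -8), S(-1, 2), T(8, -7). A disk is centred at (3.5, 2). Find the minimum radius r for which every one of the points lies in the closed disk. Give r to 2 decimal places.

The required radius is the distance from (3.5, 2) to the farthest point.
Squared distances: 13.25, 136.25, 142.25, 20.25, 101.25.
Maximum is 142.25, attained at R.
r = √(142.25) ≈ 11.93.

11.93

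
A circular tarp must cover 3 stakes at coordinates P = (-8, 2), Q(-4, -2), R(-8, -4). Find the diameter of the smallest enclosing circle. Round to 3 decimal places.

Side lengths²: PQ² = 32, PR² = 36, QR² = 20.
Since PR² = 36 < 32 + 20 = 52, the triangle is acute, so the smallest enclosing circle is the circumcircle.
Circumcentre = (-7, -1), r² = 10.
Diameter = 2r = 2√10 ≈ 6.325.

6.325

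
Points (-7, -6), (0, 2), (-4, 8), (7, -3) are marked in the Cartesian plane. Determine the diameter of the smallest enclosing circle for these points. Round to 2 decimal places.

A smallest enclosing disk is always determined by at most three of the input points on its boundary.
The minimum enclosing circle is determined by three boundary points: (-7, -6), (-4, 8), (7, -3).
Their circumcentre is (-33/34, 1/34) with r² = 42025/578.
The farthest remaining point (0, 2) is at distance² 2789/578 ≤ 42025/578.
Diameter = 2r = 2√(42025/578) ≈ 17.05.

17.05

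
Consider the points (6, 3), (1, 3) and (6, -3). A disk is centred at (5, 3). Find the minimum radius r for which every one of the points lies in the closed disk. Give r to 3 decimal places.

6.083

The required radius is the distance from (5, 3) to the farthest point.
Squared distances: 1, 16, 37.
Maximum is 37, attained at (6, -3).
r = √37 ≈ 6.083.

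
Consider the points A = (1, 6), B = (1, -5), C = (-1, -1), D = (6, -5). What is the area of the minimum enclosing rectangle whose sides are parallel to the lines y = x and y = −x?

In coordinates u = x + y, v = x − y the rectangle is axis-aligned; the map (x,y)→(u,v) scales areas by 2.
u-values: 7, -4, -2, 1; range = 7 − (-4) = 11.
v-values: -5, 6, 0, 11; range = 11 − (-5) = 16.
Area = (11 × 16) / 2 = 88.

88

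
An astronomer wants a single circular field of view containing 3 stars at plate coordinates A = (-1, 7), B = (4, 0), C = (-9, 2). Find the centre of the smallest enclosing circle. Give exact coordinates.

Side lengths²: AB² = 74, AC² = 89, BC² = 173.
Since BC² = 173 ≥ 89 + 74 = 163, the angle opposite BC is not acute, so the smallest enclosing circle has BC as diameter.
Centre = midpoint of BC = (-2.5, 1), r² = 173/4 = 43.25.
Centre = (-2.5, 1).

(-2.5, 1)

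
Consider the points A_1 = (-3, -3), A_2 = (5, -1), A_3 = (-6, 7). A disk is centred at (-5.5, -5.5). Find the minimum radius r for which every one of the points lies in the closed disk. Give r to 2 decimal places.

The required radius is the distance from (-5.5, -5.5) to the farthest point.
Squared distances: 12.5, 130.5, 156.5.
Maximum is 156.5, attained at A_3.
r = √(156.5) ≈ 12.51.

12.51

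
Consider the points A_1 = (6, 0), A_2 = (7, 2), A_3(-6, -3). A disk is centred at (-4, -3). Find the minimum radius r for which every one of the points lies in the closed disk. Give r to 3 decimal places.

12.083

The required radius is the distance from (-4, -3) to the farthest point.
Squared distances: 109, 146, 4.
Maximum is 146, attained at A_2.
r = √146 ≈ 12.083.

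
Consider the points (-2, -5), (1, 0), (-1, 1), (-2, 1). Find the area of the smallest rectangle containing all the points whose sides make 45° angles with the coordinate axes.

In coordinates u = x + y, v = x − y the rectangle is axis-aligned; the map (x,y)→(u,v) scales areas by 2.
u-values: -7, 1, 0, -1; range = 1 − (-7) = 8.
v-values: 3, 1, -2, -3; range = 3 − (-3) = 6.
Area = (8 × 6) / 2 = 24.

24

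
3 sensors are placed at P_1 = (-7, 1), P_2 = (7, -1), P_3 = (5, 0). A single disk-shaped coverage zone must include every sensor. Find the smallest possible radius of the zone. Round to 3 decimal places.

Side lengths²: P_1P_2² = 200, P_1P_3² = 145, P_2P_3² = 5.
Since P_1P_2² = 200 ≥ 145 + 5 = 150, the angle opposite P_1P_2 is not acute, so the smallest enclosing circle has P_1P_2 as diameter.
Centre = midpoint of P_1P_2 = (0, 0), r² = 200/4 = 50.
r = √50 ≈ 7.071.

7.071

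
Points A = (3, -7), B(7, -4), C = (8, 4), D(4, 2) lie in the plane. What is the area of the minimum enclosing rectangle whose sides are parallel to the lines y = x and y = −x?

In coordinates u = x + y, v = x − y the rectangle is axis-aligned; the map (x,y)→(u,v) scales areas by 2.
u-values: -4, 3, 12, 6; range = 12 − (-4) = 16.
v-values: 10, 11, 4, 2; range = 11 − 2 = 9.
Area = (16 × 9) / 2 = 72.

72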